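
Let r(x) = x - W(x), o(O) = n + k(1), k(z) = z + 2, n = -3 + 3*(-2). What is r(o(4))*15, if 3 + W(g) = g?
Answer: 45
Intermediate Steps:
n = -9 (n = -3 - 6 = -9)
W(g) = -3 + g
k(z) = 2 + z
o(O) = -6 (o(O) = -9 + (2 + 1) = -9 + 3 = -6)
r(x) = 3 (r(x) = x - (-3 + x) = x + (3 - x) = 3)
r(o(4))*15 = 3*15 = 45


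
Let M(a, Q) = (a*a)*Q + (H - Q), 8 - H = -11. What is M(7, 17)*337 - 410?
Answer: 280985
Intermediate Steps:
H = 19 (H = 8 - 1*(-11) = 8 + 11 = 19)
M(a, Q) = 19 - Q + Q*a² (M(a, Q) = (a*a)*Q + (19 - Q) = a²*Q + (19 - Q) = Q*a² + (19 - Q) = 19 - Q + Q*a²)
M(7, 17)*337 - 410 = (19 - 1*17 + 17*7²)*337 - 410 = (19 - 17 + 17*49)*337 - 410 = (19 - 17 + 833)*337 - 410 = 835*337 - 410 = 281395 - 410 = 280985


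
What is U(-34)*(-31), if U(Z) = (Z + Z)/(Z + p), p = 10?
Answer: -527/6 ≈ -87.833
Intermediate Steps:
U(Z) = 2*Z/(10 + Z) (U(Z) = (Z + Z)/(Z + 10) = (2*Z)/(10 + Z) = 2*Z/(10 + Z))
U(-34)*(-31) = (2*(-34)/(10 - 34))*(-31) = (2*(-34)/(-24))*(-31) = (2*(-34)*(-1/24))*(-31) = (17/6)*(-31) = -527/6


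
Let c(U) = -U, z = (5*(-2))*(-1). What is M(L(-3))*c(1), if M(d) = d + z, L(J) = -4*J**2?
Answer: 26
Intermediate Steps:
z = 10 (z = -10*(-1) = 10)
M(d) = 10 + d (M(d) = d + 10 = 10 + d)
M(L(-3))*c(1) = (10 - 4*(-3)**2)*(-1*1) = (10 - 4*9)*(-1) = (10 - 36)*(-1) = -26*(-1) = 26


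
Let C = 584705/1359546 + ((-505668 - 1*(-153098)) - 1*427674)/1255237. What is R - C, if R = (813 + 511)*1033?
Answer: 2334038449887935323/1706552442402 ≈ 1.3677e+6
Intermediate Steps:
R = 1367692 (R = 1324*1033 = 1367692)
C = -326834259139/1706552442402 (C = 584705*(1/1359546) + ((-505668 + 153098) - 427674)*(1/1255237) = 584705/1359546 + (-352570 - 427674)*(1/1255237) = 584705/1359546 - 780244*1/1255237 = 584705/1359546 - 780244/1255237 = -326834259139/1706552442402 ≈ -0.19152)
R - C = 1367692 - 1*(-326834259139/1706552442402) = 1367692 + 326834259139/1706552442402 = 2334038449887935323/1706552442402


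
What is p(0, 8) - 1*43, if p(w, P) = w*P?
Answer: -43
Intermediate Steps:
p(w, P) = P*w
p(0, 8) - 1*43 = 8*0 - 1*43 = 0 - 43 = -43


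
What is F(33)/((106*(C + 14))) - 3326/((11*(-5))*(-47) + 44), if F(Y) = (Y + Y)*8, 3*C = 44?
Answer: -6538870/5991491 ≈ -1.0914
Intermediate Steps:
C = 44/3 (C = (1/3)*44 = 44/3 ≈ 14.667)
F(Y) = 16*Y (F(Y) = (2*Y)*8 = 16*Y)
F(33)/((106*(C + 14))) - 3326/((11*(-5))*(-47) + 44) = (16*33)/((106*(44/3 + 14))) - 3326/((11*(-5))*(-47) + 44) = 528/((106*(86/3))) - 3326/(-55*(-47) + 44) = 528/(9116/3) - 3326/(2585 + 44) = 528*(3/9116) - 3326/2629 = 396/2279 - 3326*1/2629 = 396/2279 - 3326/2629 = -6538870/5991491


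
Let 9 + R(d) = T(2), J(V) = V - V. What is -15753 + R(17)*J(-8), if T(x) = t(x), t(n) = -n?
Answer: -15753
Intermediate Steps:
J(V) = 0
T(x) = -x
R(d) = -11 (R(d) = -9 - 1*2 = -9 - 2 = -11)
-15753 + R(17)*J(-8) = -15753 - 11*0 = -15753 + 0 = -15753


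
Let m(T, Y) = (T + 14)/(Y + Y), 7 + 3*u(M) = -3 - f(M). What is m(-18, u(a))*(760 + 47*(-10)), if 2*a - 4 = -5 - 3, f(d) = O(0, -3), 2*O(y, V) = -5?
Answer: 232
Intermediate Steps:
O(y, V) = -5/2 (O(y, V) = (½)*(-5) = -5/2)
f(d) = -5/2
a = -2 (a = 2 + (-5 - 3)/2 = 2 + (½)*(-8) = 2 - 4 = -2)
u(M) = -5/2 (u(M) = -7/3 + (-3 - 1*(-5/2))/3 = -7/3 + (-3 + 5/2)/3 = -7/3 + (⅓)*(-½) = -7/3 - ⅙ = -5/2)
m(T, Y) = (14 + T)/(2*Y) (m(T, Y) = (14 + T)/((2*Y)) = (14 + T)*(1/(2*Y)) = (14 + T)/(2*Y))
m(-18, u(a))*(760 + 47*(-10)) = ((14 - 18)/(2*(-5/2)))*(760 + 47*(-10)) = ((½)*(-⅖)*(-4))*(760 - 470) = (⅘)*290 = 232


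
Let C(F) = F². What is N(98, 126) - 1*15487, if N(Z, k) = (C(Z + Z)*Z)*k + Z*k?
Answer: 474357629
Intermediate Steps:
N(Z, k) = Z*k + 4*k*Z³ (N(Z, k) = ((Z + Z)²*Z)*k + Z*k = ((2*Z)²*Z)*k + Z*k = ((4*Z²)*Z)*k + Z*k = (4*Z³)*k + Z*k = 4*k*Z³ + Z*k = Z*k + 4*k*Z³)
N(98, 126) - 1*15487 = 98*126*(1 + 4*98²) - 1*15487 = 98*126*(1 + 4*9604) - 15487 = 98*126*(1 + 38416) - 15487 = 98*126*38417 - 15487 = 474373116 - 15487 = 474357629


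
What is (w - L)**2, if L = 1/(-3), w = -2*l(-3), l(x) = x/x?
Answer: 25/9 ≈ 2.7778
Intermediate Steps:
l(x) = 1
w = -2 (w = -2*1 = -2)
L = -1/3 ≈ -0.33333
(w - L)**2 = (-2 - 1*(-1/3))**2 = (-2 + 1/3)**2 = (-5/3)**2 = 25/9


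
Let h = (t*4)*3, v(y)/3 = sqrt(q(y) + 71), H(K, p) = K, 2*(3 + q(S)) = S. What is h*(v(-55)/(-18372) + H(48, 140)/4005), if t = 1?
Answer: 64/445 - 27*sqrt(2)/3062 ≈ 0.13135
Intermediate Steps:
q(S) = -3 + S/2
v(y) = 3*sqrt(68 + y/2) (v(y) = 3*sqrt((-3 + y/2) + 71) = 3*sqrt(68 + y/2))
h = 12 (h = (1*4)*3 = 4*3 = 12)
h*(v(-55)/(-18372) + H(48, 140)/4005) = 12*((3*sqrt(272 + 2*(-55))/2)/(-18372) + 48/4005) = 12*((3*sqrt(272 - 110)/2)*(-1/18372) + 48*(1/4005)) = 12*((3*sqrt(162)/2)*(-1/18372) + 16/1335) = 12*((3*(9*sqrt(2))/2)*(-1/18372) + 16/1335) = 12*((27*sqrt(2)/2)*(-1/18372) + 16/1335) = 12*(-9*sqrt(2)/12248 + 16/1335) = 12*(16/1335 - 9*sqrt(2)/12248) = 64/445 - 27*sqrt(2)/3062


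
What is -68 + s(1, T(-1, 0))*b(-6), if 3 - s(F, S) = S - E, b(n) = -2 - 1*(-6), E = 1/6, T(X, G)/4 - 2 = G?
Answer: -262/3 ≈ -87.333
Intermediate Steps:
T(X, G) = 8 + 4*G
E = ⅙ ≈ 0.16667
b(n) = 4 (b(n) = -2 + 6 = 4)
s(F, S) = 19/6 - S (s(F, S) = 3 - (S - 1*⅙) = 3 - (S - ⅙) = 3 - (-⅙ + S) = 3 + (⅙ - S) = 19/6 - S)
-68 + s(1, T(-1, 0))*b(-6) = -68 + (19/6 - (8 + 4*0))*4 = -68 + (19/6 - (8 + 0))*4 = -68 + (19/6 - 1*8)*4 = -68 + (19/6 - 8)*4 = -68 - 29/6*4 = -68 - 58/3 = -262/3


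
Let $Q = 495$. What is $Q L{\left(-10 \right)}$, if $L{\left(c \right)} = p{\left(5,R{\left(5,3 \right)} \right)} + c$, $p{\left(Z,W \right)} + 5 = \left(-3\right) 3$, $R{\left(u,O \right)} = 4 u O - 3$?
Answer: $-11880$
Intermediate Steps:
$R{\left(u,O \right)} = -3 + 4 O u$ ($R{\left(u,O \right)} = 4 O u - 3 = -3 + 4 O u$)
$p{\left(Z,W \right)} = -14$ ($p{\left(Z,W \right)} = -5 - 9 = -14$)
$L{\left(c \right)} = -14 + c$
$Q L{\left(-10 \right)} = 495 \left(-14 - 10\right) = 495 \left(-24\right) = -11880$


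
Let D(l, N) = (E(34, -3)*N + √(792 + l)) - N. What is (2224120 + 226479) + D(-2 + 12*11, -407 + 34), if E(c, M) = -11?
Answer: 2455075 + √922 ≈ 2.4551e+6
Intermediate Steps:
D(l, N) = √(792 + l) - 12*N (D(l, N) = (-11*N + √(792 + l)) - N = (√(792 + l) - 11*N) - N = √(792 + l) - 12*N)
(2224120 + 226479) + D(-2 + 12*11, -407 + 34) = (2224120 + 226479) + (√(792 + (-2 + 12*11)) - 12*(-407 + 34)) = 2450599 + (√(792 + (-2 + 132)) - 12*(-373)) = 2450599 + (√(792 + 130) + 4476) = 2450599 + (√922 + 4476) = 2450599 + (4476 + √922) = 2455075 + √922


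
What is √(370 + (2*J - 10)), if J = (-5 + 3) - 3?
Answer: 5*√14 ≈ 18.708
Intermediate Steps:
J = -5 (J = -2 - 3 = -5)
√(370 + (2*J - 10)) = √(370 + (2*(-5) - 10)) = √(370 + (-10 - 10)) = √(370 - 20) = √350 = 5*√14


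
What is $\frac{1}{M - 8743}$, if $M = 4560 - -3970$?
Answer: $- \frac{1}{213} \approx -0.0046948$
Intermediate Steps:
$M = 8530$ ($M = 4560 + 3970 = 8530$)
$\frac{1}{M - 8743} = \frac{1}{8530 - 8743} = \frac{1}{-213} = - \frac{1}{213}$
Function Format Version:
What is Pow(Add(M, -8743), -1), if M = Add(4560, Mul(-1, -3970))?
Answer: Rational(-1, 213) ≈ -0.0046948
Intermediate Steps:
M = 8530 (M = Add(4560, 3970) = 8530)
Pow(Add(M, -8743), -1) = Pow(Add(8530, -8743), -1) = Pow(-213, -1) = Rational(-1, 213)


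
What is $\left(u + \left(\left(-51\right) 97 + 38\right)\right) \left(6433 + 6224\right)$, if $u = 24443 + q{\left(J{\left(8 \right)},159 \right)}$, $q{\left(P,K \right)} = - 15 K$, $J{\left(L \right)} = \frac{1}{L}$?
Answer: $217054893$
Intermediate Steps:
$u = 22058$ ($u = 24443 - 2385 = 22058$)
$\left(u + \left(\left(-51\right) 97 + 38\right)\right) \left(6433 + 6224\right) = \left(22058 + \left(\left(-51\right) 97 + 38\right)\right) \left(6433 + 6224\right) = \left(22058 + \left(-4947 + 38\right)\right) 12657 = \left(22058 - 4909\right) 12657 = 17149 \cdot 12657 = 217054893$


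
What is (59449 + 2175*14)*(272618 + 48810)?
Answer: 28896055772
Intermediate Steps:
(59449 + 2175*14)*(272618 + 48810) = (59449 + 30450)*321428 = 89899*321428 = 28896055772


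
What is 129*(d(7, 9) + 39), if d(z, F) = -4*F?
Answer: 387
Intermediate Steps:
129*(d(7, 9) + 39) = 129*(-4*9 + 39) = 129*(-36 + 39) = 129*3 = 387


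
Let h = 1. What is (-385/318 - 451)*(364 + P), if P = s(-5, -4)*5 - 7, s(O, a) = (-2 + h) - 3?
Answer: -48461611/318 ≈ -1.5240e+5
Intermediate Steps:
s(O, a) = -4 (s(O, a) = (-2 + 1) - 3 = -1 - 3 = -4)
P = -27 (P = -4*5 - 7 = -20 - 7 = -27)
(-385/318 - 451)*(364 + P) = (-385/318 - 451)*(364 - 27) = (-385*1/318 - 451)*337 = (-385/318 - 451)*337 = -143803/318*337 = -48461611/318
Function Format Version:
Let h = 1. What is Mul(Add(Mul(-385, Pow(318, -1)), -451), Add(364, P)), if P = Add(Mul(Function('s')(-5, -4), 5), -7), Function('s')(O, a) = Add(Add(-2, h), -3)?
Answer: Rational(-48461611, 318) ≈ -1.5240e+5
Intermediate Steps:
Function('s')(O, a) = -4 (Function('s')(O, a) = Add(Add(-2, 1), -3) = Add(-1, -3) = -4)
P = -27 (P = Add(Mul(-4, 5), -7) = Add(-20, -7) = -27)
Mul(Add(Mul(-385, Pow(318, -1)), -451), Add(364, P)) = Mul(Add(Mul(-385, Pow(318, -1)), -451), Add(364, -27)) = Mul(Add(Mul(-385, Rational(1, 318)), -451), 337) = Mul(Add(Rational(-385, 318), -451), 337) = Mul(Rational(-143803, 318), 337) = Rational(-48461611, 318)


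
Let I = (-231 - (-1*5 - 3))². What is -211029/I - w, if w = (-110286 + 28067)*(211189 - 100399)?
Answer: 452983599633261/49729 ≈ 9.1090e+9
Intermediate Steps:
w = -9109043010 (w = -82219*110790 = -9109043010)
I = 49729 (I = (-231 - (-5 - 3))² = (-231 - 1*(-8))² = (-231 + 8)² = (-223)² = 49729)
-211029/I - w = -211029/49729 - 1*(-9109043010) = -211029*1/49729 + 9109043010 = -211029/49729 + 9109043010 = 452983599633261/49729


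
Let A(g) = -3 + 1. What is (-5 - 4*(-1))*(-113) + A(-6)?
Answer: 111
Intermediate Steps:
A(g) = -2
(-5 - 4*(-1))*(-113) + A(-6) = (-5 - 4*(-1))*(-113) - 2 = (-5 + 4)*(-113) - 2 = -1*(-113) - 2 = 113 - 2 = 111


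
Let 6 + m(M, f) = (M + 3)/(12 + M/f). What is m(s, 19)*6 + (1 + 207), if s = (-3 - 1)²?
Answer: 22067/122 ≈ 180.88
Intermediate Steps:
s = 16 (s = (-4)² = 16)
m(M, f) = -6 + (3 + M)/(12 + M/f) (m(M, f) = -6 + (M + 3)/(12 + M/f) = -6 + (3 + M)/(12 + M/f))
m(s, 19)*6 + (1 + 207) = ((-69*19 - 6*16 + 16*19)/(16 + 12*19))*6 + (1 + 207) = ((-1311 - 96 + 304)/(16 + 228))*6 + 208 = (-1103/244)*6 + 208 = ((1/244)*(-1103))*6 + 208 = -1103/244*6 + 208 = -3309/122 + 208 = 22067/122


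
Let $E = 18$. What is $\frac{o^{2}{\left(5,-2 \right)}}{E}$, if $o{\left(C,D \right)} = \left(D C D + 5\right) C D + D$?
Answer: $3528$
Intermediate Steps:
$o{\left(C,D \right)} = D + C D \left(5 + C D^{2}\right)$ ($o{\left(C,D \right)} = \left(C D D + 5\right) C D + D = \left(C D^{2} + 5\right) C D + D = \left(5 + C D^{2}\right) C D + D = C \left(5 + C D^{2}\right) D + D = C D \left(5 + C D^{2}\right) + D = D + C D \left(5 + C D^{2}\right)$)
$\frac{o^{2}{\left(5,-2 \right)}}{E} = \frac{\left(- 2 \left(1 + 5 \cdot 5 + 5^{2} \left(-2\right)^{2}\right)\right)^{2}}{18} = \left(- 2 \left(1 + 25 + 25 \cdot 4\right)\right)^{2} \cdot \frac{1}{18} = \left(- 2 \left(1 + 25 + 100\right)\right)^{2} \cdot \frac{1}{18} = \left(\left(-2\right) 126\right)^{2} \cdot \frac{1}{18} = \left(-252\right)^{2} \cdot \frac{1}{18} = 63504 \cdot \frac{1}{18} = 3528$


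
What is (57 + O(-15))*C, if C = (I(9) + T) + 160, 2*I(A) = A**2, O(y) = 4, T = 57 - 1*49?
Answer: 25437/2 ≈ 12719.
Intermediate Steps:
T = 8 (T = 57 - 49 = 8)
I(A) = A**2/2
C = 417/2 (C = ((1/2)*9**2 + 8) + 160 = ((1/2)*81 + 8) + 160 = (81/2 + 8) + 160 = 97/2 + 160 = 417/2 ≈ 208.50)
(57 + O(-15))*C = (57 + 4)*(417/2) = 61*(417/2) = 25437/2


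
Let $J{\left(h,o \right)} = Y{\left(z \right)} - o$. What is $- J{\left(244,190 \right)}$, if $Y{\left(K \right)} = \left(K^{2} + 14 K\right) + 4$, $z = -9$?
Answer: $231$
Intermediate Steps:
$Y{\left(K \right)} = 4 + K^{2} + 14 K$
$J{\left(h,o \right)} = -41 - o$ ($J{\left(h,o \right)} = \left(4 + \left(-9\right)^{2} + 14 \left(-9\right)\right) - o = \left(4 + 81 - 126\right) - o = -41 - o$)
$- J{\left(244,190 \right)} = - (-41 - 190) = \left(-1\right) \left(-231\right) = 231$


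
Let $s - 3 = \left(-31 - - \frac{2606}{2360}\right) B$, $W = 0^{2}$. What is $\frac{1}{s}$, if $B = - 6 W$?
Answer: $\frac{1}{3} \approx 0.33333$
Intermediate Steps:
$W = 0$
$B = 0$ ($B = \left(-6\right) 0 = 0$)
$s = 3$ ($s = 3 + \left(-31 - - \frac{2606}{2360}\right) 0 = 3 + \left(-31 - \left(-2606\right) \frac{1}{2360}\right) 0 = 3 + \left(-31 - - \frac{1303}{1180}\right) 0 = 3 + \left(-31 + \frac{1303}{1180}\right) 0 = 3 - 0 = 3 + 0 = 3$)
$\frac{1}{s} = \frac{1}{3}$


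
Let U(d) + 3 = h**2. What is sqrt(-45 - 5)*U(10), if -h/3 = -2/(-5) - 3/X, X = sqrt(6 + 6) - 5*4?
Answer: -211629*I*sqrt(2)/188180 + 7263*I*sqrt(6)/9409 ≈ 0.30037*I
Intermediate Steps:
X = -20 + 2*sqrt(3) (X = sqrt(12) - 20 = 2*sqrt(3) - 20 = -20 + 2*sqrt(3) ≈ -16.536)
h = -6/5 + 9/(-20 + 2*sqrt(3)) (h = -3*(-2/(-5) - 3/(-20 + 2*sqrt(3))) = -3*(-2*(-1/5) - 3/(-20 + 2*sqrt(3))) = -3*(2/5 - 3/(-20 + 2*sqrt(3))) = -6/5 + 9/(-20 + 2*sqrt(3)) ≈ -1.7443)
U(d) = -3 + (-807/485 - 9*sqrt(3)/194)**2
sqrt(-45 - 5)*U(10) = sqrt(-45 - 5)*(-211629/940900 + 7263*sqrt(3)/47045) = sqrt(-50)*(-211629/940900 + 7263*sqrt(3)/47045) = (5*I*sqrt(2))*(-211629/940900 + 7263*sqrt(3)/47045) = 5*I*sqrt(2)*(-211629/940900 + 7263*sqrt(3)/47045)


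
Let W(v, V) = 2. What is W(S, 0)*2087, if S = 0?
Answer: 4174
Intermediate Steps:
W(S, 0)*2087 = 2*2087 = 4174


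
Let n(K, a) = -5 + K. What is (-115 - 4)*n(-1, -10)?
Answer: 714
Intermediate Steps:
(-115 - 4)*n(-1, -10) = (-115 - 4)*(-5 - 1) = -119*(-6) = 714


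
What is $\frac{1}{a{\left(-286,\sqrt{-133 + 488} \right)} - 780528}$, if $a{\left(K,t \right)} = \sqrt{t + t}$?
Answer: $- \frac{1}{780528 - \sqrt{2} \sqrt[4]{355}} \approx -1.2812 \cdot 10^{-6}$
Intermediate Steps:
$a{\left(K,t \right)} = \sqrt{2} \sqrt{t}$ ($a{\left(K,t \right)} = \sqrt{2 t} = \sqrt{2} \sqrt{t}$)
$\frac{1}{a{\left(-286,\sqrt{-133 + 488} \right)} - 780528} = \frac{1}{\sqrt{2} \sqrt{\sqrt{-133 + 488}} - 780528} = \frac{1}{\sqrt{2} \sqrt{\sqrt{355}} - 780528} = \frac{1}{\sqrt{2} \sqrt[4]{355} - 780528} = \frac{1}{-780528 + \sqrt{2} \sqrt[4]{355}}$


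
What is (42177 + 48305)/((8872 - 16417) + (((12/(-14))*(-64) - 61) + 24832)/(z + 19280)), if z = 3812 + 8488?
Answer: -20001950920/1667723919 ≈ -11.994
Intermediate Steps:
z = 12300
(42177 + 48305)/((8872 - 16417) + (((12/(-14))*(-64) - 61) + 24832)/(z + 19280)) = (42177 + 48305)/((8872 - 16417) + (((12/(-14))*(-64) - 61) + 24832)/(12300 + 19280)) = 90482/(-7545 + (((12*(-1/14))*(-64) - 61) + 24832)/31580) = 90482/(-7545 + ((-6/7*(-64) - 61) + 24832)*(1/31580)) = 90482/(-7545 + ((384/7 - 61) + 24832)*(1/31580)) = 90482/(-7545 + (-43/7 + 24832)*(1/31580)) = 90482/(-7545 + (173781/7)*(1/31580)) = 90482/(-7545 + 173781/221060) = 90482/(-1667723919/221060) = 90482*(-221060/1667723919) = -20001950920/1667723919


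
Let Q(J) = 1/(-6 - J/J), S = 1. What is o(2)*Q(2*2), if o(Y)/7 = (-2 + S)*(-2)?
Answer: -2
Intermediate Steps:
o(Y) = 14 (o(Y) = 7*((-2 + 1)*(-2)) = 7*(-1*(-2)) = 7*2 = 14)
Q(J) = -⅐ (Q(J) = 1/(-6 - 1*1) = 1/(-6 - 1) = 1/(-7) = -⅐)
o(2)*Q(2*2) = 14*(-⅐) = -2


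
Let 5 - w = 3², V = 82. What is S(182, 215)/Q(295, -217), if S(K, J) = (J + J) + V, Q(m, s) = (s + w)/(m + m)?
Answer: -302080/221 ≈ -1366.9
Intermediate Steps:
w = -4 (w = 5 - 1*3² = 5 - 1*9 = 5 - 9 = -4)
Q(m, s) = (-4 + s)/(2*m) (Q(m, s) = (s - 4)/(m + m) = (-4 + s)/((2*m)) = (-4 + s)*(1/(2*m)) = (-4 + s)/(2*m))
S(K, J) = 82 + 2*J (S(K, J) = (J + J) + 82 = 2*J + 82 = 82 + 2*J)
S(182, 215)/Q(295, -217) = (82 + 2*215)/(((½)*(-4 - 217)/295)) = (82 + 430)/(((½)*(1/295)*(-221))) = 512/(-221/590) = 512*(-590/221) = -302080/221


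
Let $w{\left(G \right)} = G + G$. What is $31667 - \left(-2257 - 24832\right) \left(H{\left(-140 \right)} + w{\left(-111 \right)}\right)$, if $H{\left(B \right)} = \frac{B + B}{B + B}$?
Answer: $-5955002$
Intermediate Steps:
$w{\left(G \right)} = 2 G$
$H{\left(B \right)} = 1$ ($H{\left(B \right)} = \frac{2 B}{2 B} = 2 B \frac{1}{2 B} = 1$)
$31667 - \left(-2257 - 24832\right) \left(H{\left(-140 \right)} + w{\left(-111 \right)}\right) = 31667 - \left(-2257 - 24832\right) \left(1 + 2 \left(-111\right)\right) = 31667 - - 27089 \left(1 - 222\right) = 31667 - \left(-27089\right) \left(-221\right) = 31667 - 5986669 = -5955002$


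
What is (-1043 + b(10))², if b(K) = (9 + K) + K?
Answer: 1028196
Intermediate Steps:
b(K) = 9 + 2*K
(-1043 + b(10))² = (-1043 + (9 + 2*10))² = (-1043 + (9 + 20))² = (-1043 + 29)² = (-1014)² = 1028196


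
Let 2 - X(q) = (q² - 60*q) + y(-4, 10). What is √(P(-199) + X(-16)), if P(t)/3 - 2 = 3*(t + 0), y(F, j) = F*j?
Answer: I*√2959 ≈ 54.397*I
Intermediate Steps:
P(t) = 6 + 9*t (P(t) = 6 + 3*(3*(t + 0)) = 6 + 3*(3*t) = 6 + 9*t)
X(q) = 42 - q² + 60*q (X(q) = 2 - ((q² - 60*q) - 4*10) = 2 - ((q² - 60*q) - 40) = 2 - (-40 + q² - 60*q) = 2 + (40 - q² + 60*q) = 42 - q² + 60*q)
√(P(-199) + X(-16)) = √((6 + 9*(-199)) + (42 - 1*(-16)² + 60*(-16))) = √((6 - 1791) + (42 - 1*256 - 960)) = √(-1785 + (42 - 256 - 960)) = √(-1785 - 1174) = √(-2959) = I*√2959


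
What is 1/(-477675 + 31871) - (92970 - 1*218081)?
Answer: 55774984243/445804 ≈ 1.2511e+5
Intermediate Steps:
1/(-477675 + 31871) - (92970 - 1*218081) = 1/(-445804) - (92970 - 218081) = -1/445804 - 1*(-125111) = -1/445804 + 125111 = 55774984243/445804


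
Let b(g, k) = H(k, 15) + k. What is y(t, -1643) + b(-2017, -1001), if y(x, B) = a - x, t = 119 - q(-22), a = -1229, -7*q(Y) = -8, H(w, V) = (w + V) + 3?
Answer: -23316/7 ≈ -3330.9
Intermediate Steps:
H(w, V) = 3 + V + w (H(w, V) = (V + w) + 3 = 3 + V + w)
q(Y) = 8/7 (q(Y) = -1/7*(-8) = 8/7)
b(g, k) = 18 + 2*k (b(g, k) = (3 + 15 + k) + k = (18 + k) + k = 18 + 2*k)
t = 825/7 (t = 119 - 1*8/7 = 119 - 8/7 = 825/7 ≈ 117.86)
y(x, B) = -1229 - x
y(t, -1643) + b(-2017, -1001) = (-1229 - 1*825/7) + (18 + 2*(-1001)) = (-1229 - 825/7) + (18 - 2002) = -9428/7 - 1984 = -23316/7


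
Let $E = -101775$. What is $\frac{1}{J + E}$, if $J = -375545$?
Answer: $- \frac{1}{477320} \approx -2.095 \cdot 10^{-6}$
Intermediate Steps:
$\frac{1}{J + E} = \frac{1}{-375545 - 101775} = \frac{1}{-477320} = - \frac{1}{477320}$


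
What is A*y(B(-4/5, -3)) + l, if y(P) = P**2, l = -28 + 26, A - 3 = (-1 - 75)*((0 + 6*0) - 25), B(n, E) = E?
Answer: 17125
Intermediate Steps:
A = 1903 (A = 3 + (-1 - 75)*((0 + 6*0) - 25) = 3 - 76*((0 + 0) - 25) = 3 - 76*(0 - 25) = 3 - 76*(-25) = 3 + 1900 = 1903)
l = -2
A*y(B(-4/5, -3)) + l = 1903*(-3)**2 - 2 = 1903*9 - 2 = 17127 - 2 = 17125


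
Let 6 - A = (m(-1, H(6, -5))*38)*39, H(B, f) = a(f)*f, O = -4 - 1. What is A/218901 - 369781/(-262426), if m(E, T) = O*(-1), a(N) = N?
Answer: 26334142859/19148437942 ≈ 1.3753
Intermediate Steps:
O = -5
H(B, f) = f² (H(B, f) = f*f = f²)
m(E, T) = 5 (m(E, T) = -5*(-1) = 5)
A = -7404 (A = 6 - 5*38*39 = 6 - 190*39 = 6 - 1*7410 = 6 - 7410 = -7404)
A/218901 - 369781/(-262426) = -7404/218901 - 369781/(-262426) = -7404*1/218901 - 369781*(-1/262426) = -2468/72967 + 369781/262426 = 26334142859/19148437942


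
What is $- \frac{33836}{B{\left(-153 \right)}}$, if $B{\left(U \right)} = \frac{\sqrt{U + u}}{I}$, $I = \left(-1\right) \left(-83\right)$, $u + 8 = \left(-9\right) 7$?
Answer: $\frac{702097 i \sqrt{14}}{14} \approx 1.8764 \cdot 10^{5} i$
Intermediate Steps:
$u = -71$ ($u = -8 - 63 = -71$)
$I = 83$
$B{\left(U \right)} = \frac{\sqrt{-71 + U}}{83}$ ($B{\left(U \right)} = \frac{\sqrt{U - 71}}{83} = \sqrt{-71 + U} \frac{1}{83} = \frac{\sqrt{-71 + U}}{83}$)
$- \frac{33836}{B{\left(-153 \right)}} = - \frac{33836}{\frac{1}{83} \sqrt{-71 - 153}} = - \frac{33836}{\frac{1}{83} \sqrt{-224}} = - \frac{33836}{\frac{1}{83} \cdot 4 i \sqrt{14}} = - \frac{33836}{\frac{4}{83} i \sqrt{14}} = - 33836 \left(- \frac{83 i \sqrt{14}}{56}\right) = \frac{702097 i \sqrt{14}}{14}$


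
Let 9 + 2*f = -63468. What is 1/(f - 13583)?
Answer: -2/90643 ≈ -2.2065e-5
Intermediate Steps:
f = -63477/2 (f = -9/2 + (½)*(-63468) = -9/2 - 31734 = -63477/2 ≈ -31739.)
1/(f - 13583) = 1/(-63477/2 - 13583) = 1/(-90643/2) = -2/90643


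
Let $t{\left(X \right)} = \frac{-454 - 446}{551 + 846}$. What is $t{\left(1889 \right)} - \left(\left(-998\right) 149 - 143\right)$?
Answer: $\frac{207935565}{1397} \approx 1.4884 \cdot 10^{5}$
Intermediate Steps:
$t{\left(X \right)} = - \frac{900}{1397}$
$t{\left(1889 \right)} - \left(\left(-998\right) 149 - 143\right) = - \frac{900}{1397} - \left(\left(-998\right) 149 - 143\right) = - \frac{900}{1397} - \left(-148702 - 143\right) = - \frac{900}{1397} - -148845 = - \frac{900}{1397} + 148845 = \frac{207935565}{1397}$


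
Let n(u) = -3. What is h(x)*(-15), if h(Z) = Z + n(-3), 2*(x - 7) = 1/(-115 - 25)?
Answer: -3357/56 ≈ -59.946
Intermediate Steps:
x = 1959/280 (x = 7 + 1/(2*(-115 - 25)) = 7 + (½)/(-140) = 7 + (½)*(-1/140) = 7 - 1/280 = 1959/280 ≈ 6.9964)
h(Z) = -3 + Z (h(Z) = Z - 3 = -3 + Z)
h(x)*(-15) = (-3 + 1959/280)*(-15) = (1119/280)*(-15) = -3357/56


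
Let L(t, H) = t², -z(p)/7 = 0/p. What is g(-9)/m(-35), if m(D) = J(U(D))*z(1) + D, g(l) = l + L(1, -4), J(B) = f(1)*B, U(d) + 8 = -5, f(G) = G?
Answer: 8/35 ≈ 0.22857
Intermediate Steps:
U(d) = -13 (U(d) = -8 - 5 = -13)
z(p) = 0 (z(p) = -0/p = -7*0 = 0)
J(B) = B (J(B) = 1*B = B)
g(l) = 1 + l (g(l) = l + 1² = l + 1 = 1 + l)
m(D) = D (m(D) = -13*0 + D = 0 + D = D)
g(-9)/m(-35) = (1 - 9)/(-35) = -8*(-1/35) = 8/35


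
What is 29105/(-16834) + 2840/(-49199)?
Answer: -1479745455/828215966 ≈ -1.7867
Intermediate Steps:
29105/(-16834) + 2840/(-49199) = 29105*(-1/16834) + 2840*(-1/49199) = -29105/16834 - 2840/49199 = -1479745455/828215966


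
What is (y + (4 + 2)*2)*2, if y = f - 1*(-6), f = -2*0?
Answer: 36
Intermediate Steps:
f = 0
y = 6 (y = 0 - 1*(-6) = 0 + 6 = 6)
(y + (4 + 2)*2)*2 = (6 + (4 + 2)*2)*2 = (6 + 6*2)*2 = (6 + 12)*2 = 18*2 = 36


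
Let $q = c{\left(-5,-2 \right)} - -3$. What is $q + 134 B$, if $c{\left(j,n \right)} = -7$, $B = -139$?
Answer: $-18630$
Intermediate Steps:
$q = -4$ ($q = -7 - -3 = -7 + 3 = -4$)
$q + 134 B = -4 + 134 \left(-139\right) = -4 - 18626 = -18630$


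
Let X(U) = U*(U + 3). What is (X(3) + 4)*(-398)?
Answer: -8756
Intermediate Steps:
X(U) = U*(3 + U)
(X(3) + 4)*(-398) = (3*(3 + 3) + 4)*(-398) = (3*6 + 4)*(-398) = (18 + 4)*(-398) = 22*(-398) = -8756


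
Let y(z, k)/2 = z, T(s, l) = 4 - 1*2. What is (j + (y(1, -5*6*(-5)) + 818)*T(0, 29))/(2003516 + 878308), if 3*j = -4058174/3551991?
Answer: 8735868773/15354319367376 ≈ 0.00056895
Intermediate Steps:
T(s, l) = 2 (T(s, l) = 4 - 2 = 2)
y(z, k) = 2*z
j = -4058174/10655973 (j = (-4058174/3551991)/3 = (-4058174*1/3551991)/3 = (⅓)*(-4058174/3551991) = -4058174/10655973 ≈ -0.38084)
(j + (y(1, -5*6*(-5)) + 818)*T(0, 29))/(2003516 + 878308) = (-4058174/10655973 + (2*1 + 818)*2)/(2003516 + 878308) = (-4058174/10655973 + (2 + 818)*2)/2881824 = (-4058174/10655973 + 820*2)*(1/2881824) = (-4058174/10655973 + 1640)*(1/2881824) = (17471737546/10655973)*(1/2881824) = 8735868773/15354319367376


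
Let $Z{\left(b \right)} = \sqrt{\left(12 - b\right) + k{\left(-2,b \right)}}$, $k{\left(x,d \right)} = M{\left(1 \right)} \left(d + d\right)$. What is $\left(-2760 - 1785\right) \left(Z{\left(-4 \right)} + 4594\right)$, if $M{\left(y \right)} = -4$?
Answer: $-20879730 - 18180 \sqrt{3} \approx -2.0911 \cdot 10^{7}$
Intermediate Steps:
$k{\left(x,d \right)} = - 8 d$ ($k{\left(x,d \right)} = - 4 \left(d + d\right) = - 4 \cdot 2 d = - 8 d$)
$Z{\left(b \right)} = \sqrt{12 - 9 b}$ ($Z{\left(b \right)} = \sqrt{\left(12 - b\right) - 8 b} = \sqrt{12 - 9 b}$)
$\left(-2760 - 1785\right) \left(Z{\left(-4 \right)} + 4594\right) = \left(-2760 - 1785\right) \left(\sqrt{12 - -36} + 4594\right) = - 4545 \left(\sqrt{12 + 36} + 4594\right) = - 4545 \left(\sqrt{48} + 4594\right) = - 4545 \left(4 \sqrt{3} + 4594\right) = - 4545 \left(4594 + 4 \sqrt{3}\right) = -20879730 - 18180 \sqrt{3}$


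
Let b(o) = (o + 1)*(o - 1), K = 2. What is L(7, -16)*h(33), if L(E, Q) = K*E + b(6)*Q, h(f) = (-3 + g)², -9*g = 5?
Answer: -186368/27 ≈ -6902.5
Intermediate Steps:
g = -5/9 (g = -⅑*5 = -5/9 ≈ -0.55556)
h(f) = 1024/81 (h(f) = (-3 - 5/9)² = (-32/9)² = 1024/81)
b(o) = (1 + o)*(-1 + o)
L(E, Q) = 2*E + 35*Q (L(E, Q) = 2*E + (-1 + 6²)*Q = 2*E + (-1 + 36)*Q = 2*E + 35*Q)
L(7, -16)*h(33) = (2*7 + 35*(-16))*(1024/81) = (14 - 560)*(1024/81) = -546*1024/81 = -186368/27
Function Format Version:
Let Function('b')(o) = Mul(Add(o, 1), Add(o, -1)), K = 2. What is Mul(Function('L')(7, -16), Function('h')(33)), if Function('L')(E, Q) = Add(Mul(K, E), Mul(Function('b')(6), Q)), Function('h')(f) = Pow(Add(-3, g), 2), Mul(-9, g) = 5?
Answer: Rational(-186368, 27) ≈ -6902.5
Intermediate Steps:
g = Rational(-5, 9) (g = Mul(Rational(-1, 9), 5) = Rational(-5, 9) ≈ -0.55556)
Function('h')(f) = Rational(1024, 81) (Function('h')(f) = Pow(Add(-3, Rational(-5, 9)), 2) = Pow(Rational(-32, 9), 2) = Rational(1024, 81))
Function('b')(o) = Mul(Add(1, o), Add(-1, o))
Function('L')(E, Q) = Add(Mul(2, E), Mul(35, Q)) (Function('L')(E, Q) = Add(Mul(2, E), Mul(Add(-1, Pow(6, 2)), Q)) = Add(Mul(2, E), Mul(Add(-1, 36), Q)) = Add(Mul(2, E), Mul(35, Q)))
Mul(Function('L')(7, -16), Function('h')(33)) = Mul(Add(Mul(2, 7), Mul(35, -16)), Rational(1024, 81)) = Mul(Add(14, -560), Rational(1024, 81)) = Mul(-546, Rational(1024, 81)) = Rational(-186368, 27)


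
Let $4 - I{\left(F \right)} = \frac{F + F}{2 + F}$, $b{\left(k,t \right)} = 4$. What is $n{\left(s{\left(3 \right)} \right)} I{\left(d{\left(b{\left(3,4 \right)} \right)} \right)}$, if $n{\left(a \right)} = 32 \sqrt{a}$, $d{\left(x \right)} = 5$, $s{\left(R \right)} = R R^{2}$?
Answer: $\frac{1728 \sqrt{3}}{7} \approx 427.57$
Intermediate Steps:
$s{\left(R \right)} = R^{3}$
$I{\left(F \right)} = 4 - \frac{2 F}{2 + F}$ ($I{\left(F \right)} = 4 - \frac{F + F}{2 + F} = 4 - \frac{2 F}{2 + F}$)
$n{\left(s{\left(3 \right)} \right)} I{\left(d{\left(b{\left(3,4 \right)} \right)} \right)} = 32 \sqrt{3^{3}} \frac{2 \left(4 + 5\right)}{2 + 5} = 32 \sqrt{27} \cdot 2 \cdot \frac{1}{7} \cdot 9 = 32 \cdot 3 \sqrt{3} \cdot 2 \cdot \frac{1}{7} \cdot 9 = 96 \sqrt{3} \cdot \frac{18}{7} = \frac{1728 \sqrt{3}}{7}$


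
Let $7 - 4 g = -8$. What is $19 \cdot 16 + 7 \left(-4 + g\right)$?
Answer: $\frac{1209}{4} \approx 302.25$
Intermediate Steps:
$g = \frac{15}{4}$ ($g = \frac{7}{4} - -2 = \frac{7}{4} + 2 = \frac{15}{4} \approx 3.75$)
$19 \cdot 16 + 7 \left(-4 + g\right) = 19 \cdot 16 + 7 \left(-4 + \frac{15}{4}\right) = 304 + 7 \left(- \frac{1}{4}\right) = 304 - \frac{7}{4} = \frac{1209}{4}$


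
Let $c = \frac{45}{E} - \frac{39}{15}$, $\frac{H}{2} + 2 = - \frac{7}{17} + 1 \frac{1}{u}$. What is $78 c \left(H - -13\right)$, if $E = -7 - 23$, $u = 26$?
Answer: $- \frac{224352}{85} \approx -2639.4$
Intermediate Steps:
$E = -30$
$H = - \frac{1049}{221}$ ($H = -4 + 2 \left(- \frac{7}{17} + 1 \cdot \frac{1}{26}\right) = -4 + 2 \left(\left(-7\right) \frac{1}{17} + 1 \cdot \frac{1}{26}\right) = -4 + 2 \left(- \frac{7}{17} + \frac{1}{26}\right) = -4 + 2 \left(- \frac{165}{442}\right) = -4 - \frac{165}{221} = - \frac{1049}{221} \approx -4.7466$)
$c = - \frac{41}{10}$ ($c = \frac{45}{-30} - \frac{39}{15} = 45 \left(- \frac{1}{30}\right) - \frac{13}{5} = - \frac{3}{2} - \frac{13}{5} = - \frac{41}{10} \approx -4.1$)
$78 c \left(H - -13\right) = 78 \left(- \frac{41}{10}\right) \left(- \frac{1049}{221} - -13\right) = - \frac{1599 \left(- \frac{1049}{221} + 13\right)}{5} = \left(- \frac{1599}{5}\right) \frac{1824}{221} = - \frac{224352}{85}$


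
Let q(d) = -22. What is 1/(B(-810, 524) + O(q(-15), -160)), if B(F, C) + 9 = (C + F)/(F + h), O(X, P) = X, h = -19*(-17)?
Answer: -487/14811 ≈ -0.032881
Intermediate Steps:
h = 323
B(F, C) = -9 + (C + F)/(323 + F) (B(F, C) = -9 + (C + F)/(F + 323) = -9 + (C + F)/(323 + F))
1/(B(-810, 524) + O(q(-15), -160)) = 1/((-2907 + 524 - 8*(-810))/(323 - 810) - 22) = 1/((-2907 + 524 + 6480)/(-487) - 22) = 1/(-1/487*4097 - 22) = 1/(-4097/487 - 22) = 1/(-14811/487) = -487/14811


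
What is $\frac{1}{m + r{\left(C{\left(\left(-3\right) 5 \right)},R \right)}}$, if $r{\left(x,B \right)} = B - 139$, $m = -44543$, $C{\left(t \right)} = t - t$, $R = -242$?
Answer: $- \frac{1}{44924} \approx -2.226 \cdot 10^{-5}$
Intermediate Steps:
$C{\left(t \right)} = 0$
$r{\left(x,B \right)} = -139 + B$
$\frac{1}{m + r{\left(C{\left(\left(-3\right) 5 \right)},R \right)}} = \frac{1}{-44543 - 381} = \frac{1}{-44924} = - \frac{1}{44924}$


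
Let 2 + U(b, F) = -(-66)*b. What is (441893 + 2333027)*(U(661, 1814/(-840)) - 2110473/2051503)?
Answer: 248334962094713080/2051503 ≈ 1.2105e+11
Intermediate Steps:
U(b, F) = -2 + 66*b (U(b, F) = -2 - (-66)*b = -2 + 66*b)
(441893 + 2333027)*(U(661, 1814/(-840)) - 2110473/2051503) = (441893 + 2333027)*((-2 + 66*661) - 2110473/2051503) = 2774920*((-2 + 43626) - 2110473*1/2051503) = 2774920*(43624 - 2110473/2051503) = 2774920*(89492656399/2051503) = 248334962094713080/2051503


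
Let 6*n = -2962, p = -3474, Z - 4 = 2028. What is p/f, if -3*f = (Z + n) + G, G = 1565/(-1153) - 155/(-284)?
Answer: 10238114232/1510393745 ≈ 6.7784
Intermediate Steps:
Z = 2032 (Z = 4 + 2028 = 2032)
n = -1481/3 (n = (⅙)*(-2962) = -1481/3 ≈ -493.67)
G = -265745/327452 (G = 1565*(-1/1153) - 155*(-1/284) = -1565/1153 + 155/284 = -265745/327452 ≈ -0.81155)
f = -1510393745/2947068 (f = -((2032 - 1481/3) - 265745/327452)/3 = -(4615/3 - 265745/327452)/3 = -⅓*1510393745/982356 = -1510393745/2947068 ≈ -512.51)
p/f = -3474/(-1510393745/2947068) = -3474*(-2947068/1510393745) = 10238114232/1510393745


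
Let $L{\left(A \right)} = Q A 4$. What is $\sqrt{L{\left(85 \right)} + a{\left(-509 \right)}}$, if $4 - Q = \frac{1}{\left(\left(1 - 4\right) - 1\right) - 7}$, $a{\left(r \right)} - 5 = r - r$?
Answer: $\frac{\sqrt{168905}}{11} \approx 37.362$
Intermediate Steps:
$a{\left(r \right)} = 5$ ($a{\left(r \right)} = 5 + \left(r - r\right) = 5 + 0 = 5$)
$Q = \frac{45}{11}$ ($Q = 4 - \frac{1}{\left(\left(1 - 4\right) - 1\right) - 7} = 4 - \frac{1}{\left(-3 - 1\right) - 7} = 4 - \frac{1}{-4 - 7} = 4 - \frac{1}{-11} = 4 - - \frac{1}{11} = 4 + \frac{1}{11} = \frac{45}{11} \approx 4.0909$)
$L{\left(A \right)} = \frac{180 A}{11}$ ($L{\left(A \right)} = \frac{45 A}{11} \cdot 4 = \frac{180 A}{11}$)
$\sqrt{L{\left(85 \right)} + a{\left(-509 \right)}} = \sqrt{\frac{180}{11} \cdot 85 + 5} = \sqrt{\frac{15300}{11} + 5} = \sqrt{\frac{15355}{11}} = \frac{\sqrt{168905}}{11}$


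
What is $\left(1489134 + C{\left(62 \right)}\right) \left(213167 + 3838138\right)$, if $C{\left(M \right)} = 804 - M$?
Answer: $6035942088180$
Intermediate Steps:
$\left(1489134 + C{\left(62 \right)}\right) \left(213167 + 3838138\right) = \left(1489134 + \left(804 - 62\right)\right) \left(213167 + 3838138\right) = \left(1489134 + \left(804 - 62\right)\right) 4051305 = \left(1489134 + 742\right) 4051305 = 1489876 \cdot 4051305 = 6035942088180$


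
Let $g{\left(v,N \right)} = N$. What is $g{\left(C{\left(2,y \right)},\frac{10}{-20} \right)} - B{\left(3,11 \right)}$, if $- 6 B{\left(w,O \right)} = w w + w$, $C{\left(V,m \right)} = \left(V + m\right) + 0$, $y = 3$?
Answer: $\frac{3}{2} \approx 1.5$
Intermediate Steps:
$C{\left(V,m \right)} = V + m$
$B{\left(w,O \right)} = - \frac{w}{6} - \frac{w^{2}}{6}$ ($B{\left(w,O \right)} = - \frac{w w + w}{6} = - \frac{w^{2} + w}{6} = - \frac{w + w^{2}}{6} = - \frac{w}{6} - \frac{w^{2}}{6}$)
$g{\left(C{\left(2,y \right)},\frac{10}{-20} \right)} - B{\left(3,11 \right)} = \frac{10}{-20} - \left(- \frac{1}{6}\right) 3 \left(1 + 3\right) = 10 \left(- \frac{1}{20}\right) - \left(- \frac{1}{6}\right) 3 \cdot 4 = - \frac{1}{2} - -2 = - \frac{1}{2} + 2 = \frac{3}{2}$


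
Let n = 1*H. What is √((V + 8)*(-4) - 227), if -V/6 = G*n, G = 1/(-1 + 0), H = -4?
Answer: I*√163 ≈ 12.767*I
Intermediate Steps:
n = -4 (n = 1*(-4) = -4)
G = -1 (G = 1/(-1) = -1)
V = -24 (V = -(-6)*(-4) = -6*4 = -24)
√((V + 8)*(-4) - 227) = √((-24 + 8)*(-4) - 227) = √(-16*(-4) - 227) = √(64 - 227) = √(-163) = I*√163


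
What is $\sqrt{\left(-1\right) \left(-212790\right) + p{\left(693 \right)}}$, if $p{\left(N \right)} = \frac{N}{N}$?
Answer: $\sqrt{212791} \approx 461.29$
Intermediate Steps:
$p{\left(N \right)} = 1$
$\sqrt{\left(-1\right) \left(-212790\right) + p{\left(693 \right)}} = \sqrt{\left(-1\right) \left(-212790\right) + 1} = \sqrt{212790 + 1} = \sqrt{212791}$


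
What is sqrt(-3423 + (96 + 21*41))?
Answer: 3*I*sqrt(274) ≈ 49.659*I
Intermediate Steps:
sqrt(-3423 + (96 + 21*41)) = sqrt(-3423 + (96 + 861)) = sqrt(-3423 + 957) = sqrt(-2466) = 3*I*sqrt(274)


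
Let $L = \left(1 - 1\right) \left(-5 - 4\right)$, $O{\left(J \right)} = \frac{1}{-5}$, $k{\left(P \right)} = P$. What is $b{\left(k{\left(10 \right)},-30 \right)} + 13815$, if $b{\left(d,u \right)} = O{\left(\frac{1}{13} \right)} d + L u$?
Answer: $13813$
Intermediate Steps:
$O{\left(J \right)} = - \frac{1}{5}$
$L = 0$ ($L = 0 \left(-9\right) = 0$)
$b{\left(d,u \right)} = - \frac{d}{5}$ ($b{\left(d,u \right)} = - \frac{d}{5} + 0 u = - \frac{d}{5} + 0 = - \frac{d}{5}$)
$b{\left(k{\left(10 \right)},-30 \right)} + 13815 = \left(- \frac{1}{5}\right) 10 + 13815 = -2 + 13815 = 13813$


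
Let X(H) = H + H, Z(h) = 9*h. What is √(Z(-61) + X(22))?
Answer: I*√505 ≈ 22.472*I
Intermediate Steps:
X(H) = 2*H
√(Z(-61) + X(22)) = √(9*(-61) + 2*22) = √(-549 + 44) = √(-505) = I*√505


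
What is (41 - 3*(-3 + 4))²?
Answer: 1444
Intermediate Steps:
(41 - 3*(-3 + 4))² = (41 - 3*1)² = (41 - 3)² = 38² = 1444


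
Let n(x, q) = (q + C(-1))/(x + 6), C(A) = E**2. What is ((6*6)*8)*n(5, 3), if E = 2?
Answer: 2016/11 ≈ 183.27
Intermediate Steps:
C(A) = 4 (C(A) = 2**2 = 4)
n(x, q) = (4 + q)/(6 + x) (n(x, q) = (q + 4)/(x + 6) = (4 + q)/(6 + x))
((6*6)*8)*n(5, 3) = ((6*6)*8)*((4 + 3)/(6 + 5)) = (36*8)*(7/11) = 288*((1/11)*7) = 288*(7/11) = 2016/11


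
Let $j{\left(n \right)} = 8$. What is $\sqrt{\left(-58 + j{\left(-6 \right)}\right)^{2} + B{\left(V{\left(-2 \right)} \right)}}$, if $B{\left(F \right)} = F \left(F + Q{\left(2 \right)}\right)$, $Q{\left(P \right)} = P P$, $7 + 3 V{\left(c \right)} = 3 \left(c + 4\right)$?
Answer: $\frac{\sqrt{22489}}{3} \approx 49.988$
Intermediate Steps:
$V{\left(c \right)} = \frac{5}{3} + c$ ($V{\left(c \right)} = - \frac{7}{3} + \frac{3 \left(c + 4\right)}{3} = - \frac{7}{3} + \frac{3 \left(4 + c\right)}{3} = - \frac{7}{3} + \frac{12 + 3 c}{3} = - \frac{7}{3} + \left(4 + c\right) = \frac{5}{3} + c$)
$Q{\left(P \right)} = P^{2}$
$B{\left(F \right)} = F \left(4 + F\right)$ ($B{\left(F \right)} = F \left(F + 2^{2}\right) = F \left(F + 4\right) = F \left(4 + F\right)$)
$\sqrt{\left(-58 + j{\left(-6 \right)}\right)^{2} + B{\left(V{\left(-2 \right)} \right)}} = \sqrt{\left(-58 + 8\right)^{2} + \left(\frac{5}{3} - 2\right) \left(4 + \left(\frac{5}{3} - 2\right)\right)} = \sqrt{\left(-50\right)^{2} - \frac{4 - \frac{1}{3}}{3}} = \sqrt{2500 - \frac{11}{9}} = \sqrt{\frac{22489}{9}} = \frac{\sqrt{22489}}{3}$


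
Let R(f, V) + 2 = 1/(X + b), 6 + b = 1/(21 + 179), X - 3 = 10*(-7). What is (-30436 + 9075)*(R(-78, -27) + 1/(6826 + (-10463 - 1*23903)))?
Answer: 17294624321359/402056460 ≈ 43015.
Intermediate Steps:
X = -67 (X = 3 + 10*(-7) = 3 - 70 = -67)
b = -1199/200 (b = -6 + 1/(21 + 179) = -6 + 1/200 = -1199/200 ≈ -5.9950)
R(f, V) = -29398/14599 (R(f, V) = -2 + 1/(-67 - 1199/200) = -2 + 1/(-14599/200) = -2 - 200/14599 = -29398/14599)
(-30436 + 9075)*(R(-78, -27) + 1/(6826 + (-10463 - 1*23903))) = (-30436 + 9075)*(-29398/14599 + 1/(6826 + (-10463 - 1*23903))) = -21361*(-29398/14599 + 1/(6826 + (-10463 - 23903))) = -21361*(-29398/14599 + 1/(6826 - 34366)) = -21361*(-29398/14599 + 1/(-27540)) = -21361*(-29398/14599 - 1/27540) = -21361*(-809635519/402056460) = 17294624321359/402056460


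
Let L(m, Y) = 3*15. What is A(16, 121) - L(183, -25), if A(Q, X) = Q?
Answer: -29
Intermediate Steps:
L(m, Y) = 45
A(16, 121) - L(183, -25) = 16 - 1*45 = 16 - 45 = -29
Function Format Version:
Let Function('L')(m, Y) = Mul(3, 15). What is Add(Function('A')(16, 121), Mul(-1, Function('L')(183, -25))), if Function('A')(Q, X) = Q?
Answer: -29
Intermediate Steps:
Function('L')(m, Y) = 45
Add(Function('A')(16, 121), Mul(-1, Function('L')(183, -25))) = Add(16, Mul(-1, 45)) = Add(16, -45) = -29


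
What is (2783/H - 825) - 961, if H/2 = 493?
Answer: -1758213/986 ≈ -1783.2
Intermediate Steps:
H = 986 (H = 2*493 = 986)
(2783/H - 825) - 961 = (2783/986 - 825) - 961 = -810667/986 - 961 = -1758213/986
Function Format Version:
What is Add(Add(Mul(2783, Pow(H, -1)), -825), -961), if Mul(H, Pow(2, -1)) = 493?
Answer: Rational(-1758213, 986) ≈ -1783.2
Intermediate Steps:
H = 986 (H = Mul(2, 493) = 986)
Add(Add(Mul(2783, Pow(H, -1)), -825), -961) = Add(Add(Mul(2783, Pow(986, -1)), -825), -961) = Add(Add(Mul(2783, Rational(1, 986)), -825), -961) = Add(Add(Rational(2783, 986), -825), -961) = Add(Rational(-810667, 986), -961) = Rational(-1758213, 986)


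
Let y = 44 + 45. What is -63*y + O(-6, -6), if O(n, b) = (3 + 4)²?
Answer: -5558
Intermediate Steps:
O(n, b) = 49 (O(n, b) = 7² = 49)
y = 89
-63*y + O(-6, -6) = -63*89 + 49 = -5607 + 49 = -5558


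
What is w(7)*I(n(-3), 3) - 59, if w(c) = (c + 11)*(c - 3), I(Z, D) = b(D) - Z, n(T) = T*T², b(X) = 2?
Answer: 2029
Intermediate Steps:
n(T) = T³
I(Z, D) = 2 - Z
w(c) = (-3 + c)*(11 + c) (w(c) = (11 + c)*(-3 + c) = (-3 + c)*(11 + c))
w(7)*I(n(-3), 3) - 59 = (-33 + 7² + 8*7)*(2 - 1*(-3)³) - 59 = (-33 + 49 + 56)*(2 - 1*(-27)) - 59 = 72*(2 + 27) - 59 = 72*29 - 59 = 2088 - 59 = 2029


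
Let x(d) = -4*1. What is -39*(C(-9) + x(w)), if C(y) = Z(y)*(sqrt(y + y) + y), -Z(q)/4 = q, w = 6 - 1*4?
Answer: 12792 - 4212*I*sqrt(2) ≈ 12792.0 - 5956.7*I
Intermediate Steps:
w = 2 (w = 6 - 4 = 2)
Z(q) = -4*q
C(y) = -4*y*(y + sqrt(2)*sqrt(y)) (C(y) = (-4*y)*(sqrt(y + y) + y) = (-4*y)*(sqrt(2*y) + y) = (-4*y)*(sqrt(2)*sqrt(y) + y) = (-4*y)*(y + sqrt(2)*sqrt(y)) = -4*y*(y + sqrt(2)*sqrt(y)))
x(d) = -4
-39*(C(-9) + x(w)) = -39*(-4*(-9)*(-9 + sqrt(2)*sqrt(-9)) - 4) = -39*(-4*(-9)*(-9 + sqrt(2)*(3*I)) - 4) = -39*(-4*(-9)*(-9 + 3*I*sqrt(2)) - 4) = -39*((-324 + 108*I*sqrt(2)) - 4) = -39*(-328 + 108*I*sqrt(2)) = 12792 - 4212*I*sqrt(2)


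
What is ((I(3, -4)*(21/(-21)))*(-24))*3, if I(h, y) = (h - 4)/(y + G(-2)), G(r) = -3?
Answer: 72/7 ≈ 10.286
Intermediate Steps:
I(h, y) = (-4 + h)/(-3 + y) (I(h, y) = (h - 4)/(y - 3) = (-4 + h)/(-3 + y))
((I(3, -4)*(21/(-21)))*(-24))*3 = ((((-4 + 3)/(-3 - 4))*(21/(-21)))*(-24))*3 = (((-1/(-7))*(21*(-1/21)))*(-24))*3 = ((-1/7*(-1)*(-1))*(-24))*3 = (((1/7)*(-1))*(-24))*3 = -1/7*(-24)*3 = (24/7)*3 = 72/7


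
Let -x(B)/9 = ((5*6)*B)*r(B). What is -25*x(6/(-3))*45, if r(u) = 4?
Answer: -2430000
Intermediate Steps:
x(B) = -1080*B (x(B) = -9*(5*6)*B*4 = -9*30*B*4 = -1080*B)
-25*x(6/(-3))*45 = -(-27000)*6/(-3)*45 = -(-27000)*6*(-⅓)*45 = -(-27000)*(-2)*45 = -25*2160*45 = -54000*45 = -2430000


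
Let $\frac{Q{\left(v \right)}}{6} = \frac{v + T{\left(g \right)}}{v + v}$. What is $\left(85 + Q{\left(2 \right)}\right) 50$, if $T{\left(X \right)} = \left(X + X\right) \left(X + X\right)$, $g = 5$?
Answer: $11900$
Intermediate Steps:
$T{\left(X \right)} = 4 X^{2}$ ($T{\left(X \right)} = 2 X 2 X = 4 X^{2}$)
$Q{\left(v \right)} = \frac{3 \left(100 + v\right)}{v}$ ($Q{\left(v \right)} = 6 \frac{v + 4 \cdot 5^{2}}{v + v} = 6 \frac{v + 4 \cdot 25}{2 v} = 6 \left(v + 100\right) \frac{1}{2 v} = 6 \left(100 + v\right) \frac{1}{2 v} = 6 \frac{100 + v}{2 v} = \frac{3 \left(100 + v\right)}{v}$)
$\left(85 + Q{\left(2 \right)}\right) 50 = \left(85 + \left(3 + \frac{300}{2}\right)\right) 50 = \left(85 + \left(3 + 300 \cdot \frac{1}{2}\right)\right) 50 = \left(85 + \left(3 + 150\right)\right) 50 = \left(85 + 153\right) 50 = 238 \cdot 50 = 11900$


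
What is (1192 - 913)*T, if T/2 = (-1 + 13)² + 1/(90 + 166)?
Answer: 10285335/128 ≈ 80354.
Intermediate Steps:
T = 36865/128 (T = 2*((-1 + 13)² + 1/(90 + 166)) = 2*(12² + 1/256) = 2*(144 + 1/256) = 2*(36865/256) = 36865/128 ≈ 288.01)
(1192 - 913)*T = (1192 - 913)*(36865/128) = 279*(36865/128) = 10285335/128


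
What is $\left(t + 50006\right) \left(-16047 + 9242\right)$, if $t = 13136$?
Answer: $-429681310$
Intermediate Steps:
$\left(t + 50006\right) \left(-16047 + 9242\right) = \left(13136 + 50006\right) \left(-16047 + 9242\right) = 63142 \left(-6805\right) = -429681310$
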